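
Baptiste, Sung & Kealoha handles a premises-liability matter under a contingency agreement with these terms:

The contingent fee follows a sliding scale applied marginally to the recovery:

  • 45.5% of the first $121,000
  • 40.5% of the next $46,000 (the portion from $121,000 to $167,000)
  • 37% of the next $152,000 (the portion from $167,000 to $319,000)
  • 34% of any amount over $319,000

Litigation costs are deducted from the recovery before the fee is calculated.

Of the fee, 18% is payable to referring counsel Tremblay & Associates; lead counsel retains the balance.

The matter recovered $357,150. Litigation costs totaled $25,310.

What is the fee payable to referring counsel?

$24,172.31

Fee base (net of costs): $357,150 − $25,310 = $331,840
First $121,000 at 45.5% = $55,055.00
Next $46,000 at 40.5% = $18,630.00
Next $152,000 at 37% = $56,240.00
Remaining $12,840 at 34% = $4,365.60
Fee: $55,055.00 + $18,630.00 + $56,240.00 + $4,365.60 = $134,290.60
Referral share: 18% of $134,290.60 = $24,172.31; lead counsel retains $134,290.60 − $24,172.31 = $110,118.29.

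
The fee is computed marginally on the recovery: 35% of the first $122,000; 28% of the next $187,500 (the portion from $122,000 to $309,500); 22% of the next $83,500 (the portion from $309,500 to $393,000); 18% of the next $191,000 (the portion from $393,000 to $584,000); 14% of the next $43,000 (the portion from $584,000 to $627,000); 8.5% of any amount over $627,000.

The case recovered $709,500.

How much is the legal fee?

First $122,000 at 35% = $42,700.00
Next $187,500 at 28% = $52,500.00
Next $83,500 at 22% = $18,370.00
Next $191,000 at 18% = $34,380.00
Next $43,000 at 14% = $6,020.00
Remaining $82,500 at 8.5% = $7,012.50
Fee: $42,700.00 + $52,500.00 + $18,370.00 + $34,380.00 + $6,020.00 + $7,012.50 = $160,982.50

$160,982.50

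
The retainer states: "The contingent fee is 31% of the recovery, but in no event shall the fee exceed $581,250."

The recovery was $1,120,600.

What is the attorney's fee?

$347,386.00

31% of $1,120,600 = $347,386.00
That is under the $581,250 cap.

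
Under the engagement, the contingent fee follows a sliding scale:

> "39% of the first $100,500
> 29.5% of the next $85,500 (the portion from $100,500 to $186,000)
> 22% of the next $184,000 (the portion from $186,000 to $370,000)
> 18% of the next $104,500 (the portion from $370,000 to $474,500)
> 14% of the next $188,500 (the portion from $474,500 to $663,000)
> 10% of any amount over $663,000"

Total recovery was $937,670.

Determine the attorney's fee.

First $100,500 at 39% = $39,195.00
Next $85,500 at 29.5% = $25,222.50
Next $184,000 at 22% = $40,480.00
Next $104,500 at 18% = $18,810.00
Next $188,500 at 14% = $26,390.00
Remaining $274,670 at 10% = $27,467.00
Fee: $39,195.00 + $25,222.50 + $40,480.00 + $18,810.00 + $26,390.00 + $27,467.00 = $177,564.50

$177,564.50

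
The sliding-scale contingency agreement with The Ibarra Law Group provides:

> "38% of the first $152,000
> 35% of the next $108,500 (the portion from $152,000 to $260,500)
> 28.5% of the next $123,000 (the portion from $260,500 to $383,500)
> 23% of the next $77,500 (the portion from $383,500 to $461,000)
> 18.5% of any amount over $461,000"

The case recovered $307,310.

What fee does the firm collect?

$109,075.85

First $152,000 at 38% = $57,760.00
Next $108,500 at 35% = $37,975.00
Remaining $46,810 at 28.5% = $13,340.85
Fee: $57,760.00 + $37,975.00 + $13,340.85 = $109,075.85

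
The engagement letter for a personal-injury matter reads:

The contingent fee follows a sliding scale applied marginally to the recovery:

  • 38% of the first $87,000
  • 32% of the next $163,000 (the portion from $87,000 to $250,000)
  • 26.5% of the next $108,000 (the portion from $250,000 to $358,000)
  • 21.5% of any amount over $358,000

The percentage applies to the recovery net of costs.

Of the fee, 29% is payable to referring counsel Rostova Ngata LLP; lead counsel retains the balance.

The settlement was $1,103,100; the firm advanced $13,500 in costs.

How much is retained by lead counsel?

Fee base (net of costs): $1,103,100 − $13,500 = $1,089,600
First $87,000 at 38% = $33,060.00
Next $163,000 at 32% = $52,160.00
Next $108,000 at 26.5% = $28,620.00
Remaining $731,600 at 21.5% = $157,294.00
Fee: $33,060.00 + $52,160.00 + $28,620.00 + $157,294.00 = $271,134.00
Referral share: 29% of $271,134.00 = $78,628.86; lead counsel retains $271,134.00 − $78,628.86 = $192,505.14.

$192,505.14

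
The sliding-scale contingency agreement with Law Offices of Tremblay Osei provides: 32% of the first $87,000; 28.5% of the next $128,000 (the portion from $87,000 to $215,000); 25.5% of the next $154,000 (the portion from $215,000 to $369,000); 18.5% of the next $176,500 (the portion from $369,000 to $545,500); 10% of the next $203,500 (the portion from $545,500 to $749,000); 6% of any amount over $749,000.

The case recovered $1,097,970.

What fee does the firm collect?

$177,530.70

First $87,000 at 32% = $27,840.00
Next $128,000 at 28.5% = $36,480.00
Next $154,000 at 25.5% = $39,270.00
Next $176,500 at 18.5% = $32,652.50
Next $203,500 at 10% = $20,350.00
Remaining $348,970 at 6% = $20,938.20
Fee: $27,840.00 + $36,480.00 + $39,270.00 + $32,652.50 + $20,350.00 + $20,938.20 = $177,530.70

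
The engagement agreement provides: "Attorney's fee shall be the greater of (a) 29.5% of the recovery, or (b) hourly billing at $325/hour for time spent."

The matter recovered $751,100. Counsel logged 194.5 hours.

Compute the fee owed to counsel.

$221,574.50

(a) 29.5% of $751,100 = $221,574.50
(b) 194.5 × $325 = $63,212.50
The greater is (a): $221,574.50.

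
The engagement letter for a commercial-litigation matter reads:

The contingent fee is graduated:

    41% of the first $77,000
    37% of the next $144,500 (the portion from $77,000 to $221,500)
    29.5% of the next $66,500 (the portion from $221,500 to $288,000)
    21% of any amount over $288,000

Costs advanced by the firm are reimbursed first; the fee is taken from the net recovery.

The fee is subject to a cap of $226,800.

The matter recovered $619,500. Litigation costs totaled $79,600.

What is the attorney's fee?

Fee base (net of costs): $619,500 − $79,600 = $539,900
First $77,000 at 41% = $31,570.00
Next $144,500 at 37% = $53,465.00
Next $66,500 at 29.5% = $19,617.50
Remaining $251,900 at 21% = $52,899.00
Fee: $31,570.00 + $53,465.00 + $19,617.50 + $52,899.00 = $157,551.50
$157,551.50 is under the $226,800 cap.

$157,551.50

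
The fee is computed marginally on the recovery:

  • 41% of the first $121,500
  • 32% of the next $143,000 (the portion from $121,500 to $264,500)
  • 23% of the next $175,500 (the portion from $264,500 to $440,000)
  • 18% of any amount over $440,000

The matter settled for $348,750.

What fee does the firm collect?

First $121,500 at 41% = $49,815.00
Next $143,000 at 32% = $45,760.00
Remaining $84,250 at 23% = $19,377.50
Fee: $49,815.00 + $45,760.00 + $19,377.50 = $114,952.50

$114,952.50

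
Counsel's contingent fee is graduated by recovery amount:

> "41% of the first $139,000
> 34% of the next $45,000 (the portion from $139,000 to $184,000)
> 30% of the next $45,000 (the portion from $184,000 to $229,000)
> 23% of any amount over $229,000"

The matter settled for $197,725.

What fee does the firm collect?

First $139,000 at 41% = $56,990.00
Next $45,000 at 34% = $15,300.00
Remaining $13,725 at 30% = $4,117.50
Fee: $56,990.00 + $15,300.00 + $4,117.50 = $76,407.50

$76,407.50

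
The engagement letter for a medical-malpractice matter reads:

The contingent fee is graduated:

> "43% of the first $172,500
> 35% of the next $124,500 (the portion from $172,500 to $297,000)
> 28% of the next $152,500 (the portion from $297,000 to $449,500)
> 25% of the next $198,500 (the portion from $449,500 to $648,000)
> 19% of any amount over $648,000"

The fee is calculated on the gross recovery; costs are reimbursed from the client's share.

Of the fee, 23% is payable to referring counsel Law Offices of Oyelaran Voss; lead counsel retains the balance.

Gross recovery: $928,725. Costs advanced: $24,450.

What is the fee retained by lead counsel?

Fee base is the gross recovery, $928,725; costs are reimbursed separately.
First $172,500 at 43% = $74,175.00
Next $124,500 at 35% = $43,575.00
Next $152,500 at 28% = $42,700.00
Next $198,500 at 25% = $49,625.00
Remaining $280,725 at 19% = $53,337.75
Fee: $74,175.00 + $43,575.00 + $42,700.00 + $49,625.00 + $53,337.75 = $263,412.75
Referral share: 23% of $263,412.75 = $60,584.93; lead counsel retains $263,412.75 − $60,584.93 = $202,827.82.

$202,827.82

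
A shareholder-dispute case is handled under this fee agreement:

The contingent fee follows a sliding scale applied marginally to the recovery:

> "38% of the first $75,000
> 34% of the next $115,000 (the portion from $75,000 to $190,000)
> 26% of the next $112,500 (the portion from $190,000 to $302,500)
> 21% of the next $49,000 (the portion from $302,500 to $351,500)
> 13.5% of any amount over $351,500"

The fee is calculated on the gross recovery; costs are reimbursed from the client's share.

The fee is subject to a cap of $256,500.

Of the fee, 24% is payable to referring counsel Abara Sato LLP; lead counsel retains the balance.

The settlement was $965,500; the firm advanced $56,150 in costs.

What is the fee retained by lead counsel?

$144,422.80

Fee base is the gross recovery, $965,500; costs are reimbursed separately.
First $75,000 at 38% = $28,500.00
Next $115,000 at 34% = $39,100.00
Next $112,500 at 26% = $29,250.00
Next $49,000 at 21% = $10,290.00
Remaining $614,000 at 13.5% = $82,890.00
Fee: $28,500.00 + $39,100.00 + $29,250.00 + $10,290.00 + $82,890.00 = $190,030.00
$190,030.00 is under the $256,500 cap.
Referral share: 24% of $190,030.00 = $45,607.20; lead counsel retains $190,030.00 − $45,607.20 = $144,422.80.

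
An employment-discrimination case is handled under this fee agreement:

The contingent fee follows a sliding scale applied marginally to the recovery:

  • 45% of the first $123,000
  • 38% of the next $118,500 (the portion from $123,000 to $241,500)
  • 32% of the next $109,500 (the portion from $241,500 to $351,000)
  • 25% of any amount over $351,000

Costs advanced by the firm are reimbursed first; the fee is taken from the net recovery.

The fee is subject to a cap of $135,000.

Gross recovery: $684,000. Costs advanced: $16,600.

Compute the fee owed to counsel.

$135,000.00

Fee base (net of costs): $684,000 − $16,600 = $667,400
First $123,000 at 45% = $55,350.00
Next $118,500 at 38% = $45,030.00
Next $109,500 at 32% = $35,040.00
Remaining $316,400 at 25% = $79,100.00
Fee: $55,350.00 + $45,030.00 + $35,040.00 + $79,100.00 = $214,520.00
$214,520.00 exceeds the $135,000 cap, so the fee is capped at $135,000.00.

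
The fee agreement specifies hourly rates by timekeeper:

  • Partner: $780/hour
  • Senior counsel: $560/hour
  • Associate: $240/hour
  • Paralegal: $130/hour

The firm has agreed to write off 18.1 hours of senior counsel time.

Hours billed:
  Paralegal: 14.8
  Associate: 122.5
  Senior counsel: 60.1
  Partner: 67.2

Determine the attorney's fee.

Partner: 67.2 × $780 = $52,416.00
Senior counsel: 60.1 × $560 = $33,656.00
Associate: 122.5 × $240 = $29,400.00
Paralegal: 14.8 × $130 = $1,924.00
Subtotal: $117,396.00
Write-off: 18.1 × $560 = $10,136.00
Total: $117,396.00 − $10,136.00 = $107,260.00

$107,260.00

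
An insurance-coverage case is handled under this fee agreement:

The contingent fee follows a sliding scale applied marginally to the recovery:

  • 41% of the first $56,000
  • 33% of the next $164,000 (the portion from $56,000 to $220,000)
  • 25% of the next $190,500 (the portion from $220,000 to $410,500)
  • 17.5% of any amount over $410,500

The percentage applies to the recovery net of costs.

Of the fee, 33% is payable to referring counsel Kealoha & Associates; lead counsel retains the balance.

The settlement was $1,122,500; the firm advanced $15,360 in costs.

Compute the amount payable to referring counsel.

$81,383.61

Fee base (net of costs): $1,122,500 − $15,360 = $1,107,140
First $56,000 at 41% = $22,960.00
Next $164,000 at 33% = $54,120.00
Next $190,500 at 25% = $47,625.00
Remaining $696,640 at 17.5% = $121,912.00
Fee: $22,960.00 + $54,120.00 + $47,625.00 + $121,912.00 = $246,617.00
Referral share: 33% of $246,617.00 = $81,383.61; lead counsel retains $246,617.00 − $81,383.61 = $165,233.39.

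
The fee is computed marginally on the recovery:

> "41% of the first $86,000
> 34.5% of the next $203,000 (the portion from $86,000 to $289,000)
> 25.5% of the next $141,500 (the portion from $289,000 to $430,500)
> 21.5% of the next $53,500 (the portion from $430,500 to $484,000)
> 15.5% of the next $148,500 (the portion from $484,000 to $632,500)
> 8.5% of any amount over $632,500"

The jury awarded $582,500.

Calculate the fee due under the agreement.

First $86,000 at 41% = $35,260.00
Next $203,000 at 34.5% = $70,035.00
Next $141,500 at 25.5% = $36,082.50
Next $53,500 at 21.5% = $11,502.50
Remaining $98,500 at 15.5% = $15,267.50
Fee: $35,260.00 + $70,035.00 + $36,082.50 + $11,502.50 + $15,267.50 = $168,147.50

$168,147.50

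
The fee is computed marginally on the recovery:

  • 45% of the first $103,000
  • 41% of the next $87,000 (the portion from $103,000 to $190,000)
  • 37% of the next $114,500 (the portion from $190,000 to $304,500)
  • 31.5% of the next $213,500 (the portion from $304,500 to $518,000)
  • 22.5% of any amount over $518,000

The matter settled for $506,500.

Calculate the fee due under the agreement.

$188,015.00

First $103,000 at 45% = $46,350.00
Next $87,000 at 41% = $35,670.00
Next $114,500 at 37% = $42,365.00
Remaining $202,000 at 31.5% = $63,630.00
Fee: $46,350.00 + $35,670.00 + $42,365.00 + $63,630.00 = $188,015.00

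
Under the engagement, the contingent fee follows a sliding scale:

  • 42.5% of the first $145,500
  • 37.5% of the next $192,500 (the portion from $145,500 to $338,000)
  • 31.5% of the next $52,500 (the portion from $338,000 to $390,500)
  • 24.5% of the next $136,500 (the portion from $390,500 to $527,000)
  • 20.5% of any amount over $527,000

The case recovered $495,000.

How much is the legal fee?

$176,165.00

First $145,500 at 42.5% = $61,837.50
Next $192,500 at 37.5% = $72,187.50
Next $52,500 at 31.5% = $16,537.50
Remaining $104,500 at 24.5% = $25,602.50
Fee: $61,837.50 + $72,187.50 + $16,537.50 + $25,602.50 = $176,165.00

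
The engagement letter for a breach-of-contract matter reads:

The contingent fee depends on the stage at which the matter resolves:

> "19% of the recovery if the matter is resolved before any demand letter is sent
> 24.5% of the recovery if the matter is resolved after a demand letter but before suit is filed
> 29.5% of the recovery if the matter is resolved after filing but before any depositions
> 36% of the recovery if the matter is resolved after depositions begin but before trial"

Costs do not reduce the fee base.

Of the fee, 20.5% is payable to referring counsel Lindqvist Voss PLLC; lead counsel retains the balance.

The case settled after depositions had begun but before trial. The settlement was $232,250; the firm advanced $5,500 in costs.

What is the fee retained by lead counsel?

$66,469.95

Fee base is the gross recovery, $232,250; costs are reimbursed separately.
The matter settled after depositions had begun but before trial, so the 36% rate applies.
$232,250 × 36% = $83,610.00
Referral share: 20.5% of $83,610.00 = $17,140.05; lead counsel retains $83,610.00 − $17,140.05 = $66,469.95.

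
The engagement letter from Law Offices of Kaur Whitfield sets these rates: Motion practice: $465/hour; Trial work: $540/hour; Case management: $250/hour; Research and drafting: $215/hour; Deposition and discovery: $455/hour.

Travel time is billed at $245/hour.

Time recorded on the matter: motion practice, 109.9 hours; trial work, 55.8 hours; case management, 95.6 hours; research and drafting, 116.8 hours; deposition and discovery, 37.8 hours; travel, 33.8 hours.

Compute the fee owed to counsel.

Motion practice: 109.9 × $465 = $51,103.50
Trial work: 55.8 × $540 = $30,132.00
Case management: 95.6 × $250 = $23,900.00
Research and drafting: 116.8 × $215 = $25,112.00
Deposition and discovery: 37.8 × $455 = $17,199.00
Subtotal: $51,103.50 + $30,132.00 + $23,900.00 + $25,112.00 + $17,199.00 = $147,446.50
Travel: 33.8 × $245 = $8,281.00
Total: $147,446.50 + $8,281.00 = $155,727.50

$155,727.50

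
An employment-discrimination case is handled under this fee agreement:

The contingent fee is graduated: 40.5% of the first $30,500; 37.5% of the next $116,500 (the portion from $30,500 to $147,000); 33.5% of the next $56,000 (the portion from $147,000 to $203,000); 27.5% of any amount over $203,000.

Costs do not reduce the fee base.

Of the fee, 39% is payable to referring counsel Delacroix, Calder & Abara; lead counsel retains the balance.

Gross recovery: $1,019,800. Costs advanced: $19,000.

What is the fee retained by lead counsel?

$182,646.20

Fee base is the gross recovery, $1,019,800; costs are reimbursed separately.
First $30,500 at 40.5% = $12,352.50
Next $116,500 at 37.5% = $43,687.50
Next $56,000 at 33.5% = $18,760.00
Remaining $816,800 at 27.5% = $224,620.00
Fee: $12,352.50 + $43,687.50 + $18,760.00 + $224,620.00 = $299,420.00
Referral share: 39% of $299,420.00 = $116,773.80; lead counsel retains $299,420.00 − $116,773.80 = $182,646.20.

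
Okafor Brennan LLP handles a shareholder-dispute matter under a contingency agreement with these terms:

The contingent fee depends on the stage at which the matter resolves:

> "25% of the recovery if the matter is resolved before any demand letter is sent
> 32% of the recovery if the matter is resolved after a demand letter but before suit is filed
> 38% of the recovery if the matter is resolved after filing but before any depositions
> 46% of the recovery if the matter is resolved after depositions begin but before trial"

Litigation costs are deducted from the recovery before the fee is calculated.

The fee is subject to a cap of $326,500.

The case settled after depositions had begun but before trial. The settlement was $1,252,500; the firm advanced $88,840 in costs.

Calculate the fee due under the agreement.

$326,500.00

Fee base (net of costs): $1,252,500 − $88,840 = $1,163,660
The matter settled after depositions had begun but before trial, so the 46% rate applies.
$1,163,660 × 46% = $535,283.60
$535,283.60 exceeds the $326,500 cap, so the fee is capped at $326,500.00.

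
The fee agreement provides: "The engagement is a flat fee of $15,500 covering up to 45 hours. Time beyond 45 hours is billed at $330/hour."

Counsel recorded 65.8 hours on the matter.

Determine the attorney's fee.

Flat fee: $15,500.00
Excess hours: 65.8 − 45 = 20.8
Overrun: 20.8 × $330 = $6,864.00
Total: $15,500.00 + $6,864.00 = $22,364.00

$22,364.00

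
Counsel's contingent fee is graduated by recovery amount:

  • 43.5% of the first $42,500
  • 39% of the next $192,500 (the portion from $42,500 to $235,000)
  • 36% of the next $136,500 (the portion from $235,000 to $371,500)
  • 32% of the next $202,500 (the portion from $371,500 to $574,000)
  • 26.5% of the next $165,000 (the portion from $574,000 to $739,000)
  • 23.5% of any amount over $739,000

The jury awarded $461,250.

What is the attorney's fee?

First $42,500 at 43.5% = $18,487.50
Next $192,500 at 39% = $75,075.00
Next $136,500 at 36% = $49,140.00
Remaining $89,750 at 32% = $28,720.00
Fee: $18,487.50 + $75,075.00 + $49,140.00 + $28,720.00 = $171,422.50

$171,422.50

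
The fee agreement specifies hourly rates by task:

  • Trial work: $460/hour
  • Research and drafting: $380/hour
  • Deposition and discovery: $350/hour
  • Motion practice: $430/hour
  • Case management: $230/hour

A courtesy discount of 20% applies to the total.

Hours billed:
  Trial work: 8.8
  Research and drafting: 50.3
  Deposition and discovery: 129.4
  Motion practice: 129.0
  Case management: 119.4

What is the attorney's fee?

Trial work: 8.8 × $460 = $4,048.00
Research and drafting: 50.3 × $380 = $19,114.00
Deposition and discovery: 129.4 × $350 = $45,290.00
Motion practice: 129.0 × $430 = $55,470.00
Case management: 119.4 × $230 = $27,462.00
Subtotal: $151,384.00
Less 20% discount: −$30,276.80
Total: $151,384.00 − $30,276.80 = $121,107.20

$121,107.20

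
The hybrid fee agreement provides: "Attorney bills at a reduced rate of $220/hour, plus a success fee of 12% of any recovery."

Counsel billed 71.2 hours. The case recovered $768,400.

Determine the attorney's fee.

Hourly: 71.2 × $220 = $15,664.00
Success fee: 12% of $768,400 = $92,208.00
Total: $15,664.00 + $92,208.00 = $107,872.00

$107,872.00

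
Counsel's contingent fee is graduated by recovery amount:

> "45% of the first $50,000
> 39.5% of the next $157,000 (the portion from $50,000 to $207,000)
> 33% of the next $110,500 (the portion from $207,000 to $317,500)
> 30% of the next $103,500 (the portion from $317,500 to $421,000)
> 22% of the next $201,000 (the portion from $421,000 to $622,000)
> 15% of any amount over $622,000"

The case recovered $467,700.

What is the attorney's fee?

$162,304.00

First $50,000 at 45% = $22,500.00
Next $157,000 at 39.5% = $62,015.00
Next $110,500 at 33% = $36,465.00
Next $103,500 at 30% = $31,050.00
Remaining $46,700 at 22% = $10,274.00
Fee: $22,500.00 + $62,015.00 + $36,465.00 + $31,050.00 + $10,274.00 = $162,304.00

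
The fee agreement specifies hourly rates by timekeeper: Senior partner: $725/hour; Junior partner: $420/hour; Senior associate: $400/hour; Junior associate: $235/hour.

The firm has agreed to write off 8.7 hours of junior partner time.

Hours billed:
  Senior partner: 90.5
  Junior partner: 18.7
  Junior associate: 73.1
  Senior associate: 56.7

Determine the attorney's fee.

Senior partner: 90.5 × $725 = $65,612.50
Junior partner: 18.7 × $420 = $7,854.00
Senior associate: 56.7 × $400 = $22,680.00
Junior associate: 73.1 × $235 = $17,178.50
Subtotal: $113,325.00
Write-off: 8.7 × $420 = $3,654.00
Total: $113,325.00 − $3,654.00 = $109,671.00

$109,671.00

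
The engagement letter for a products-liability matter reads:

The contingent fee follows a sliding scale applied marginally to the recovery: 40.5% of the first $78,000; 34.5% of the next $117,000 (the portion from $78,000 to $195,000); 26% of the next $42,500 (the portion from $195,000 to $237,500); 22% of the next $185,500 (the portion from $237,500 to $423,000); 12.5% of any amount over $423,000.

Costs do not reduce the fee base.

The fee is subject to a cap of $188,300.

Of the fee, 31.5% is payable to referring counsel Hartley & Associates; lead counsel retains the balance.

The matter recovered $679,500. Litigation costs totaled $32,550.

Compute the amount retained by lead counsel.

Fee base is the gross recovery, $679,500; costs are reimbursed separately.
First $78,000 at 40.5% = $31,590.00
Next $117,000 at 34.5% = $40,365.00
Next $42,500 at 26% = $11,050.00
Next $185,500 at 22% = $40,810.00
Remaining $256,500 at 12.5% = $32,062.50
Fee: $31,590.00 + $40,365.00 + $11,050.00 + $40,810.00 + $32,062.50 = $155,877.50
$155,877.50 is under the $188,300 cap.
Referral share: 31.5% of $155,877.50 = $49,101.41; lead counsel retains $155,877.50 − $49,101.41 = $106,776.09.

$106,776.09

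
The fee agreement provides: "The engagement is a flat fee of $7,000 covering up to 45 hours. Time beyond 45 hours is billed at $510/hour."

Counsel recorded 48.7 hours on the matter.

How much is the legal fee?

Flat fee: $7,000.00
Excess hours: 48.7 − 45 = 3.7
Overrun: 3.7 × $510 = $1,887.00
Total: $7,000.00 + $1,887.00 = $8,887.00

$8,887.00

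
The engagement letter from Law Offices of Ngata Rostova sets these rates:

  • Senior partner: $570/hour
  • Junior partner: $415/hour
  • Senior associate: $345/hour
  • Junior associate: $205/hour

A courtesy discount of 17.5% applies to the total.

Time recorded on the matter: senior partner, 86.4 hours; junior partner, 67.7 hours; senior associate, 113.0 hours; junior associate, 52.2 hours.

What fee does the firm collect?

$104,799.34

Senior partner: 86.4 × $570 = $49,248.00
Junior partner: 67.7 × $415 = $28,095.50
Senior associate: 113.0 × $345 = $38,985.00
Junior associate: 52.2 × $205 = $10,701.00
Subtotal: $127,029.50
Less 17.5% discount: −$22,230.16
Total: $127,029.50 − $22,230.16 = $104,799.34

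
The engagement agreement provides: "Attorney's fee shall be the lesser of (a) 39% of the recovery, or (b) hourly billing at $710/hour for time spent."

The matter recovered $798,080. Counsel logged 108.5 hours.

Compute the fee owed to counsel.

$77,035.00

(a) 39% of $798,080 = $311,251.20
(b) 108.5 × $710 = $77,035.00
The lesser is (b): $77,035.00.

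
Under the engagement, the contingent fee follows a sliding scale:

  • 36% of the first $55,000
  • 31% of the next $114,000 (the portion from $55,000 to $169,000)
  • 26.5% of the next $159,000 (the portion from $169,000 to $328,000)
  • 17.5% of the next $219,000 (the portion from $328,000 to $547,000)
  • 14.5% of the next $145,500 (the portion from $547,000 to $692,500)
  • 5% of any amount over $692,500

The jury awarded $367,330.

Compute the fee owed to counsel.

$104,157.75

First $55,000 at 36% = $19,800.00
Next $114,000 at 31% = $35,340.00
Next $159,000 at 26.5% = $42,135.00
Remaining $39,330 at 17.5% = $6,882.75
Fee: $19,800.00 + $35,340.00 + $42,135.00 + $6,882.75 = $104,157.75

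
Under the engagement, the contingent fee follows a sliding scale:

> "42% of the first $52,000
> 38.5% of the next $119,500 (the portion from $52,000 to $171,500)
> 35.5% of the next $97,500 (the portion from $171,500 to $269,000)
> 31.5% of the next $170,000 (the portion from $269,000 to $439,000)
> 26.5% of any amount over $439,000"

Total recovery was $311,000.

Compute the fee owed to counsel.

$115,690.00

First $52,000 at 42% = $21,840.00
Next $119,500 at 38.5% = $46,007.50
Next $97,500 at 35.5% = $34,612.50
Remaining $42,000 at 31.5% = $13,230.00
Fee: $21,840.00 + $46,007.50 + $34,612.50 + $13,230.00 = $115,690.00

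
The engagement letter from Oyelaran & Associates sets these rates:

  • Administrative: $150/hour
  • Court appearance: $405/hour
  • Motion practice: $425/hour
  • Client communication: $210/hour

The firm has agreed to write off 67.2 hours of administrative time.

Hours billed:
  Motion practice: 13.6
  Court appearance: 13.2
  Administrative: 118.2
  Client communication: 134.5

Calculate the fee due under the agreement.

$47,021.00

Administrative: 118.2 × $150 = $17,730.00
Court appearance: 13.2 × $405 = $5,346.00
Motion practice: 13.6 × $425 = $5,780.00
Client communication: 134.5 × $210 = $28,245.00
Subtotal: $57,101.00
Write-off: 67.2 × $150 = $10,080.00
Total: $57,101.00 − $10,080.00 = $47,021.00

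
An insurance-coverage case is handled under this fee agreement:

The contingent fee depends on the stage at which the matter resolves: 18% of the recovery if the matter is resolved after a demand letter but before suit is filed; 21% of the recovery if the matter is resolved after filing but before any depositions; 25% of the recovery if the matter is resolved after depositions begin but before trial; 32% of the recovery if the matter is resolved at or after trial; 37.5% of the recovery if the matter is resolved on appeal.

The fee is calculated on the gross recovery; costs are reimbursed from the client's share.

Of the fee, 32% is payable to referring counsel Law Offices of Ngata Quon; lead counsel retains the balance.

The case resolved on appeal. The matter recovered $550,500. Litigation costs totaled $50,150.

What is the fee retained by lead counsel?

$140,377.50

Fee base is the gross recovery, $550,500; costs are reimbursed separately.
The matter resolved on appeal, so the 37.5% rate applies.
$550,500 × 37.5% = $206,437.50
Referral share: 32% of $206,437.50 = $66,060.00; lead counsel retains $206,437.50 − $66,060.00 = $140,377.50.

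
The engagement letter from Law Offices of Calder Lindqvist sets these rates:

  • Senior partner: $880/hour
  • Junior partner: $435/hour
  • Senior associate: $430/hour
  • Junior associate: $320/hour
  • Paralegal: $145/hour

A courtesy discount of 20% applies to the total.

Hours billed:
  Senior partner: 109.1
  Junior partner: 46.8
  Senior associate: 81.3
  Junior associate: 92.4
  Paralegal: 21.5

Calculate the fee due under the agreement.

$147,208.40

Senior partner: 109.1 × $880 = $96,008.00
Junior partner: 46.8 × $435 = $20,358.00
Senior associate: 81.3 × $430 = $34,959.00
Junior associate: 92.4 × $320 = $29,568.00
Paralegal: 21.5 × $145 = $3,117.50
Subtotal: $184,010.50
Less 20% discount: −$36,802.10
Total: $184,010.50 − $36,802.10 = $147,208.40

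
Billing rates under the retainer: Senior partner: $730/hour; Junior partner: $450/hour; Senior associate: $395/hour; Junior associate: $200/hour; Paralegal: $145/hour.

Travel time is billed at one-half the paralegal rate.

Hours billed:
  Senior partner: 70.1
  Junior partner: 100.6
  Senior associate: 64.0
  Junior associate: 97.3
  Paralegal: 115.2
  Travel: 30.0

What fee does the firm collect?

$160,062.00

Senior partner: 70.1 × $730 = $51,173.00
Junior partner: 100.6 × $450 = $45,270.00
Senior associate: 64.0 × $395 = $25,280.00
Junior associate: 97.3 × $200 = $19,460.00
Paralegal: 115.2 × $145 = $16,704.00
Subtotal: $51,173.00 + $45,270.00 + $25,280.00 + $19,460.00 + $16,704.00 = $157,887.00
Travel: 30.0 × ($145 ÷ 2) = 30.0 × $72.50 = $2,175.00
Total: $157,887.00 + $2,175.00 = $160,062.00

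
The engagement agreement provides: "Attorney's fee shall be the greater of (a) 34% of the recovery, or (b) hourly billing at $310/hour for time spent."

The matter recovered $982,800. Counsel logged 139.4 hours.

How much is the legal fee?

(a) 34% of $982,800 = $334,152.00
(b) 139.4 × $310 = $43,214.00
The greater is (a): $334,152.00.

$334,152.00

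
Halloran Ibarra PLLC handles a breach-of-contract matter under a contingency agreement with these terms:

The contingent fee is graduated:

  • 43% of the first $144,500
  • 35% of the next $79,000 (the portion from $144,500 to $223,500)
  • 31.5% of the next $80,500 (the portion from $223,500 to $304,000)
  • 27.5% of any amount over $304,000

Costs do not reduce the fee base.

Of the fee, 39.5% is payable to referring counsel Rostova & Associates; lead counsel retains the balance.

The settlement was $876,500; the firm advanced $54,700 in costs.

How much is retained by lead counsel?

Fee base is the gross recovery, $876,500; costs are reimbursed separately.
First $144,500 at 43% = $62,135.00
Next $79,000 at 35% = $27,650.00
Next $80,500 at 31.5% = $25,357.50
Remaining $572,500 at 27.5% = $157,437.50
Fee: $62,135.00 + $27,650.00 + $25,357.50 + $157,437.50 = $272,580.00
Referral share: 39.5% of $272,580.00 = $107,669.10; lead counsel retains $272,580.00 − $107,669.10 = $164,910.90.

$164,910.90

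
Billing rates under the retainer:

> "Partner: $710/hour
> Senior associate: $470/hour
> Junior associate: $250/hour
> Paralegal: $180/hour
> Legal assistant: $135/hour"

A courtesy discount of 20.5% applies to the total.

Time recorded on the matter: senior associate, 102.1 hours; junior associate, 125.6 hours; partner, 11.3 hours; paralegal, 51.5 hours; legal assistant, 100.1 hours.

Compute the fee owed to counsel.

$87,603.83

Partner: 11.3 × $710 = $8,023.00
Senior associate: 102.1 × $470 = $47,987.00
Junior associate: 125.6 × $250 = $31,400.00
Paralegal: 51.5 × $180 = $9,270.00
Legal assistant: 100.1 × $135 = $13,513.50
Subtotal: $110,193.50
Less 20.5% discount: −$22,589.67
Total: $110,193.50 − $22,589.67 = $87,603.83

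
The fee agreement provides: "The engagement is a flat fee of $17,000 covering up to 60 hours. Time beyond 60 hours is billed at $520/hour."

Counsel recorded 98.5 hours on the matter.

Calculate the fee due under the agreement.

$37,020.00

Flat fee: $17,000.00
Excess hours: 98.5 − 60 = 38.5
Overrun: 38.5 × $520 = $20,020.00
Total: $17,000.00 + $20,020.00 = $37,020.00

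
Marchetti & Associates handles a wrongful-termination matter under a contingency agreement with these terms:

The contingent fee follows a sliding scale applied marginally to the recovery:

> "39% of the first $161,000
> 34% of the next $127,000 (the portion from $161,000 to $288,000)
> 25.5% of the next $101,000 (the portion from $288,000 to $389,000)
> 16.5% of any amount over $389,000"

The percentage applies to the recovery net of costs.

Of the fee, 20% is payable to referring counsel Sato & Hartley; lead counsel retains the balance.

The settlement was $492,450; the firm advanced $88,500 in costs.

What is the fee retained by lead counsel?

$107,353.40

Fee base (net of costs): $492,450 − $88,500 = $403,950
First $161,000 at 39% = $62,790.00
Next $127,000 at 34% = $43,180.00
Next $101,000 at 25.5% = $25,755.00
Remaining $14,950 at 16.5% = $2,466.75
Fee: $62,790.00 + $43,180.00 + $25,755.00 + $2,466.75 = $134,191.75
Referral share: 20% of $134,191.75 = $26,838.35; lead counsel retains $134,191.75 − $26,838.35 = $107,353.40.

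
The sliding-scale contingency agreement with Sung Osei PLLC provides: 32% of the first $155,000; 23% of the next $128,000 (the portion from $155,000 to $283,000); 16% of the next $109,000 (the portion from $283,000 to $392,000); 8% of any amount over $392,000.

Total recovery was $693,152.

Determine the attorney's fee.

$120,572.16

First $155,000 at 32% = $49,600.00
Next $128,000 at 23% = $29,440.00
Next $109,000 at 16% = $17,440.00
Remaining $301,152 at 8% = $24,092.16
Fee: $49,600.00 + $29,440.00 + $17,440.00 + $24,092.16 = $120,572.16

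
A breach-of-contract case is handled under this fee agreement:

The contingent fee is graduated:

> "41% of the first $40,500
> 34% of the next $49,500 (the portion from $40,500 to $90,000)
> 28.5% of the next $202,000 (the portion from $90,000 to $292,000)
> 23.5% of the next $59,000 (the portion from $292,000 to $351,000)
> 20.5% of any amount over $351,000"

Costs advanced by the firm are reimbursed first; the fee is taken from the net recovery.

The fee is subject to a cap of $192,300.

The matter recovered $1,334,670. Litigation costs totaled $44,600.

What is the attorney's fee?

$192,300.00

Fee base (net of costs): $1,334,670 − $44,600 = $1,290,070
First $40,500 at 41% = $16,605.00
Next $49,500 at 34% = $16,830.00
Next $202,000 at 28.5% = $57,570.00
Next $59,000 at 23.5% = $13,865.00
Remaining $939,070 at 20.5% = $192,509.35
Fee: $16,605.00 + $16,830.00 + $57,570.00 + $13,865.00 + $192,509.35 = $297,379.35
$297,379.35 exceeds the $192,300 cap, so the fee is capped at $192,300.00.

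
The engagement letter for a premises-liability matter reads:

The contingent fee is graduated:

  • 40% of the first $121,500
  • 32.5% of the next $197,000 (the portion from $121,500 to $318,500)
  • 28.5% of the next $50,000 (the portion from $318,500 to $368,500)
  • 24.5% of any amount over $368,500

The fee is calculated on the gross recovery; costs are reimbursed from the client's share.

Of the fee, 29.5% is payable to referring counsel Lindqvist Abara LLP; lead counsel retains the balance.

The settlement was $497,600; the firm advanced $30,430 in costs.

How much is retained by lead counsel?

$111,745.67

Fee base is the gross recovery, $497,600; costs are reimbursed separately.
First $121,500 at 40% = $48,600.00
Next $197,000 at 32.5% = $64,025.00
Next $50,000 at 28.5% = $14,250.00
Remaining $129,100 at 24.5% = $31,629.50
Fee: $48,600.00 + $64,025.00 + $14,250.00 + $31,629.50 = $158,504.50
Referral share: 29.5% of $158,504.50 = $46,758.83; lead counsel retains $158,504.50 − $46,758.83 = $111,745.67.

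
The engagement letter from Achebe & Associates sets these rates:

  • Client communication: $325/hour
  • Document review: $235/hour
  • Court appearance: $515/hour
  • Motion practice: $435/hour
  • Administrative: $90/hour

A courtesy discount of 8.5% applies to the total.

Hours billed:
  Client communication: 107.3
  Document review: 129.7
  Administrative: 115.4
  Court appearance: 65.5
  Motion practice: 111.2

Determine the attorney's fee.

$144,425.89

Client communication: 107.3 × $325 = $34,872.50
Document review: 129.7 × $235 = $30,479.50
Court appearance: 65.5 × $515 = $33,732.50
Motion practice: 111.2 × $435 = $48,372.00
Administrative: 115.4 × $90 = $10,386.00
Subtotal: $157,842.50
Less 8.5% discount: −$13,416.61
Total: $157,842.50 − $13,416.61 = $144,425.89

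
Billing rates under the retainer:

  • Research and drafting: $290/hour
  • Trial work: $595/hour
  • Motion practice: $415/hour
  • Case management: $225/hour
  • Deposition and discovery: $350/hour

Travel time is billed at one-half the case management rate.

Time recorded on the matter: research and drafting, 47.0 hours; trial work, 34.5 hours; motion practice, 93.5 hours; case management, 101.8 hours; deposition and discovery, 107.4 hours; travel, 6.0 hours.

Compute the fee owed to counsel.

$134,130.00

Research and drafting: 47.0 × $290 = $13,630.00
Trial work: 34.5 × $595 = $20,527.50
Motion practice: 93.5 × $415 = $38,802.50
Case management: 101.8 × $225 = $22,905.00
Deposition and discovery: 107.4 × $350 = $37,590.00
Subtotal: $13,630.00 + $20,527.50 + $38,802.50 + $22,905.00 + $37,590.00 = $133,455.00
Travel: 6.0 × ($225 ÷ 2) = 6.0 × $112.50 = $675.00
Total: $133,455.00 + $675.00 = $134,130.00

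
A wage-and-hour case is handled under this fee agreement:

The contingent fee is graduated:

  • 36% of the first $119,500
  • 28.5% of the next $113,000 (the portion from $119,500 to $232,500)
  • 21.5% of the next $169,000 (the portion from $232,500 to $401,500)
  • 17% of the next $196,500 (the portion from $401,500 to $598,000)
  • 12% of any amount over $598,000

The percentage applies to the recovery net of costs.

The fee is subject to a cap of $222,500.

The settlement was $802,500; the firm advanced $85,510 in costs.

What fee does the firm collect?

Fee base (net of costs): $802,500 − $85,510 = $716,990
First $119,500 at 36% = $43,020.00
Next $113,000 at 28.5% = $32,205.00
Next $169,000 at 21.5% = $36,335.00
Next $196,500 at 17% = $33,405.00
Remaining $118,990 at 12% = $14,278.80
Fee: $43,020.00 + $32,205.00 + $36,335.00 + $33,405.00 + $14,278.80 = $159,243.80
$159,243.80 is under the $222,500 cap.

$159,243.80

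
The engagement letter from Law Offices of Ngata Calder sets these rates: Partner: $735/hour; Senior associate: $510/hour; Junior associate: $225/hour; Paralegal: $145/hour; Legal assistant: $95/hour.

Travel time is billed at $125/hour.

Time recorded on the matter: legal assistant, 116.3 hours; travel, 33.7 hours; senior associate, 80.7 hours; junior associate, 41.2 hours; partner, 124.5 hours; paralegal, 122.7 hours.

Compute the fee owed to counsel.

Partner: 124.5 × $735 = $91,507.50
Senior associate: 80.7 × $510 = $41,157.00
Junior associate: 41.2 × $225 = $9,270.00
Paralegal: 122.7 × $145 = $17,791.50
Legal assistant: 116.3 × $95 = $11,048.50
Subtotal: $91,507.50 + $41,157.00 + $9,270.00 + $17,791.50 + $11,048.50 = $170,774.50
Travel: 33.7 × $125 = $4,212.50
Total: $170,774.50 + $4,212.50 = $174,987.00

$174,987.00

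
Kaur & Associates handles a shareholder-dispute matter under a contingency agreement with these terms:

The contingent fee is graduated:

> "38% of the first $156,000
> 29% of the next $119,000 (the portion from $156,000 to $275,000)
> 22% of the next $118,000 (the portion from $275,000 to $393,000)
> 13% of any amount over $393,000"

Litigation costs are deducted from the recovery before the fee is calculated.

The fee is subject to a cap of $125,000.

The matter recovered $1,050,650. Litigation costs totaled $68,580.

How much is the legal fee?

Fee base (net of costs): $1,050,650 − $68,580 = $982,070
First $156,000 at 38% = $59,280.00
Next $119,000 at 29% = $34,510.00
Next $118,000 at 22% = $25,960.00
Remaining $589,070 at 13% = $76,579.10
Fee: $59,280.00 + $34,510.00 + $25,960.00 + $76,579.10 = $196,329.10
$196,329.10 exceeds the $125,000 cap, so the fee is capped at $125,000.00.

$125,000.00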